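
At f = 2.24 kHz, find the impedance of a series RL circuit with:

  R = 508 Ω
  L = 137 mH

Step 1 — Angular frequency: ω = 2π·f = 2π·2240 = 1.407e+04 rad/s.
Step 2 — Component impedances:
  R: Z = R = 508 Ω
  L: Z = jωL = j·1.407e+04·0.137 = 0 + j1928 Ω
Step 3 — Series combination: Z_total = R + L = 508 + j1928 Ω = 1994∠75.2° Ω.

Z = 508 + j1928 Ω = 1994∠75.2° Ω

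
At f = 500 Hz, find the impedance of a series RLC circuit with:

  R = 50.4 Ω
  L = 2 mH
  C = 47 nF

Step 1 — Angular frequency: ω = 2π·f = 2π·500 = 3142 rad/s.
Step 2 — Component impedances:
  R: Z = R = 50.4 Ω
  L: Z = jωL = j·3142·0.002 = 0 + j6.283 Ω
  C: Z = 1/(jωC) = -j/(ω·C) = 0 - j6773 Ω
Step 3 — Series combination: Z_total = R + L + C = 50.4 - j6766 Ω = 6766∠-89.6° Ω.

Z = 50.4 - j6766 Ω = 6766∠-89.6° Ω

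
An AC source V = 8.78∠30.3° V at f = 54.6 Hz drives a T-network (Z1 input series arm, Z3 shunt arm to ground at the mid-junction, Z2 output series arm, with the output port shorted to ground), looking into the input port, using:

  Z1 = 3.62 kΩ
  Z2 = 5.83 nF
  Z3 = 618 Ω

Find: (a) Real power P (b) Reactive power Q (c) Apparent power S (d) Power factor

Step 1 — Angular frequency: ω = 2π·f = 2π·54.6 = 343.1 rad/s.
Step 2 — Component impedances:
  Z1: Z = R = 3620 Ω
  Z2: Z = 1/(jωC) = -j/(ω·C) = 0 - j5e+05 Ω
  Z3: Z = R = 618 Ω
Step 3 — With the output port shorted to ground, the output series arm Z2 runs from the junction to ground; the shunt arm Z3 also runs from the junction to ground. They appear in parallel: Z3 || Z2 = 618 - j0.7639 Ω.
Step 4 — Series with input arm Z1: Z_in = Z1 + (Z3 || Z2) = 4238 - j0.7639 Ω = 4238∠-0.0° Ω.
Step 5 — Source phasor: V = 8.78∠30.3° V = 7.581 + j4.43 V.
Step 6 — Current: I = V / Z = 0.001789 + j0.001046 A = 0.002072∠30.3° A.
Step 7 — Complex power: S = V·I* = 0.01819 - j3.279e-06 VA.
Step 8 — Real power: P = Re(S) = 0.01819 W.
Step 9 — Reactive power: Q = Im(S) = -3.279e-06 VAR.
Step 10 — Apparent power: |S| = 0.01819 VA.
Step 11 — Power factor: PF = P/|S| = 1 (leading).

(a) P = 0.01819 W  (b) Q = -3.279e-06 VAR  (c) S = 0.01819 VA  (d) PF = 1 (leading)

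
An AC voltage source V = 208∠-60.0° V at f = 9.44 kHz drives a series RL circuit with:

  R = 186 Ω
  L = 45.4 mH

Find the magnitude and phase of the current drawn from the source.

Step 1 — Angular frequency: ω = 2π·f = 2π·9440 = 5.931e+04 rad/s.
Step 2 — Component impedances:
  R: Z = R = 186 Ω
  L: Z = jωL = j·5.931e+04·0.0454 = 0 + j2693 Ω
Step 3 — Series combination: Z_total = R + L = 186 + j2693 Ω = 2699∠86.0° Ω.
Step 4 — Source phasor: V = 208∠-60.0° V = 104 - j180.1 V.
Step 5 — Ohm's law: I = V / Z_total = (104 - j180.1) / (186 + j2693) = -0.06392 - j0.04304 A.
Step 6 — Convert to polar: |I| = 0.07706 A, ∠I = -146.0°.

I = 0.07706∠-146.0° A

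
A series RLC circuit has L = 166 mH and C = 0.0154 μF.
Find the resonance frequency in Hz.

Step 1 — Resonance condition Im(Z)=0 gives ω₀ = 1/√(LC).
Step 2 — ω₀ = 1/√(0.166·1.54e-08) = 1.978e+04 rad/s.
Step 3 — f₀ = ω₀/(2π) = 3148 Hz.

f₀ = 3148 Hz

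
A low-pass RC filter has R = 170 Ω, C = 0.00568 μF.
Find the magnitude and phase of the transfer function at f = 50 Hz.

Step 1 — Angular frequency: ω = 2π·50 = 314.2 rad/s.
Step 2 — Transfer function: H(jω) = 1/(1 + jωRC).
Step 3 — Denominator: 1 + jωRC = 1 + j·314.2·170·5.68e-09 = 1 + j0.0003034.
Step 4 — H = 1 - j0.0003034.
Step 5 — Magnitude: |H| = 1 (-0.0 dB); phase: φ = -0.0°.

|H| = 1 (-0.0 dB), φ = -0.0°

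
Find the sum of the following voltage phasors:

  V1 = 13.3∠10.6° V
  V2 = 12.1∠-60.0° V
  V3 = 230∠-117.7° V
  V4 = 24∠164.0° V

Step 1 — Convert each phasor to rectangular form:
  V1 = 13.3·(cos(10.6°) + j·sin(10.6°)) = 13.07 + j2.447 V
  V2 = 12.1·(cos(-60.0°) + j·sin(-60.0°)) = 6.05 - j10.48 V
  V3 = 230·(cos(-117.7°) + j·sin(-117.7°)) = -106.9 - j203.6 V
  V4 = 24·(cos(164.0°) + j·sin(164.0°)) = -23.07 + j6.615 V
Step 2 — Sum components: V_total = -110.9 - j205.1 V.
Step 3 — Convert to polar: |V_total| = 233.1 V, ∠V_total = -118.4°.

V_total = 233.1∠-118.4° V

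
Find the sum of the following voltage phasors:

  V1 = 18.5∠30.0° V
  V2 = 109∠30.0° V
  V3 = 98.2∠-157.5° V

Step 1 — Convert each phasor to rectangular form:
  V1 = 18.5·(cos(30.0°) + j·sin(30.0°)) = 16.02 + j9.25 V
  V2 = 109·(cos(30.0°) + j·sin(30.0°)) = 94.4 + j54.5 V
  V3 = 98.2·(cos(-157.5°) + j·sin(-157.5°)) = -90.72 - j37.58 V
Step 2 — Sum components: V_total = 19.69 + j26.17 V.
Step 3 — Convert to polar: |V_total| = 32.75 V, ∠V_total = 53.0°.

V_total = 32.75∠53.0° V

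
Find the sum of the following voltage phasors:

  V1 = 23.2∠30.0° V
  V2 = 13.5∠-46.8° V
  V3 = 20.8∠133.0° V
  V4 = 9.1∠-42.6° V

Step 1 — Convert each phasor to rectangular form:
  V1 = 23.2·(cos(30.0°) + j·sin(30.0°)) = 20.09 + j11.6 V
  V2 = 13.5·(cos(-46.8°) + j·sin(-46.8°)) = 9.241 - j9.841 V
  V3 = 20.8·(cos(133.0°) + j·sin(133.0°)) = -14.19 + j15.21 V
  V4 = 9.1·(cos(-42.6°) + j·sin(-42.6°)) = 6.698 - j6.16 V
Step 2 — Sum components: V_total = 21.85 + j10.81 V.
Step 3 — Convert to polar: |V_total| = 24.37 V, ∠V_total = 26.3°.

V_total = 24.37∠26.3° V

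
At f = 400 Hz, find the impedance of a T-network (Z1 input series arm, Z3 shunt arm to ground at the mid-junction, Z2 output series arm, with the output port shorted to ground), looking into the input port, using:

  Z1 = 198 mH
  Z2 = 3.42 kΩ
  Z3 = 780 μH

Step 1 — Angular frequency: ω = 2π·f = 2π·400 = 2513 rad/s.
Step 2 — Component impedances:
  Z1: Z = jωL = j·2513·0.198 = 0 + j497.6 Ω
  Z2: Z = R = 3420 Ω
  Z3: Z = jωL = j·2513·0.00078 = 0 + j1.96 Ω
Step 3 — With the output port shorted to ground, the output series arm Z2 runs from the junction to ground; the shunt arm Z3 also runs from the junction to ground. They appear in parallel: Z3 || Z2 = 0.001124 + j1.96 Ω.
Step 4 — Series with input arm Z1: Z_in = Z1 + (Z3 || Z2) = 0.001124 + j499.6 Ω = 499.6∠90.0° Ω.

Z = 0.001124 + j499.6 Ω = 499.6∠90.0° Ω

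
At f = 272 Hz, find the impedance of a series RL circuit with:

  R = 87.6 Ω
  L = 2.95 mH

Step 1 — Angular frequency: ω = 2π·f = 2π·272 = 1709 rad/s.
Step 2 — Component impedances:
  R: Z = R = 87.6 Ω
  L: Z = jωL = j·1709·0.00295 = 0 + j5.042 Ω
Step 3 — Series combination: Z_total = R + L = 87.6 + j5.042 Ω = 87.74∠3.3° Ω.

Z = 87.6 + j5.042 Ω = 87.74∠3.3° Ω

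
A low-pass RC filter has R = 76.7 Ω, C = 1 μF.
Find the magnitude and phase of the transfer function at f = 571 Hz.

Step 1 — Angular frequency: ω = 2π·571 = 3588 rad/s.
Step 2 — Transfer function: H(jω) = 1/(1 + jωRC).
Step 3 — Denominator: 1 + jωRC = 1 + j·3588·76.7·1e-06 = 1 + j0.2752.
Step 4 — H = 0.9296 - j0.2558.
Step 5 — Magnitude: |H| = 0.9642 (-0.3 dB); phase: φ = -15.4°.

|H| = 0.9642 (-0.3 dB), φ = -15.4°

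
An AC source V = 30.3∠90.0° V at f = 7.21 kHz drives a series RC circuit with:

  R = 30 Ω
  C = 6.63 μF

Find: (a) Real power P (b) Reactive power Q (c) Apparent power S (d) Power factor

Step 1 — Angular frequency: ω = 2π·f = 2π·7210 = 4.53e+04 rad/s.
Step 2 — Component impedances:
  R: Z = R = 30 Ω
  C: Z = 1/(jωC) = -j/(ω·C) = 0 - j3.329 Ω
Step 3 — Series combination: Z_total = R + C = 30 - j3.329 Ω = 30.18∠-6.3° Ω.
Step 4 — Source phasor: V = 30.3∠90.0° V = 0 + j30.3 V.
Step 5 — Current: I = V / Z = -0.1107 + j0.9977 A = 1.004∠96.3° A.
Step 6 — Complex power: S = V·I* = 30.23 - j3.355 VA.
Step 7 — Real power: P = Re(S) = 30.23 W.
Step 8 — Reactive power: Q = Im(S) = -3.355 VAR.
Step 9 — Apparent power: |S| = 30.42 VA.
Step 10 — Power factor: PF = P/|S| = 0.9939 (leading).

(a) P = 30.23 W  (b) Q = -3.355 VAR  (c) S = 30.42 VA  (d) PF = 0.9939 (leading)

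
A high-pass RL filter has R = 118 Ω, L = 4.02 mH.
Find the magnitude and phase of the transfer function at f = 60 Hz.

Step 1 — Angular frequency: ω = 2π·60 = 377 rad/s.
Step 2 — Transfer function: H(jω) = jωL/(R + jωL).
Step 3 — Numerator jωL = j·1.516; denominator R + jωL = 118 + j1.516.
Step 4 — H = 0.0001649 + j0.01284.
Step 5 — Magnitude: |H| = 0.01284 (-37.8 dB); phase: φ = 89.3°.

|H| = 0.01284 (-37.8 dB), φ = 89.3°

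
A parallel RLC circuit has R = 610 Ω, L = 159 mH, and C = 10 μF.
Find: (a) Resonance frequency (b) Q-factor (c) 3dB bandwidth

Step 1 — Resonance: ω₀ = 1/√(LC) = 1/√(0.159·1e-05) = 793.1 rad/s.
Step 2 — f₀ = ω₀/(2π) = 126.2 Hz.
Step 3 — Parallel Q: Q = R/(ω₀L) = 610/(793.1·0.159) = 4.838.
Step 4 — Bandwidth: Δω = ω₀/Q = 163.9 rad/s; BW = Δω/(2π) = 26.09 Hz.

(a) f₀ = 126.2 Hz  (b) Q = 4.838  (c) BW = 26.09 Hz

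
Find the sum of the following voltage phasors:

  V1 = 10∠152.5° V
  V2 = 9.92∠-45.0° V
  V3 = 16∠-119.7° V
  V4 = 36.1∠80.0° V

Step 1 — Convert each phasor to rectangular form:
  V1 = 10·(cos(152.5°) + j·sin(152.5°)) = -8.87 + j4.617 V
  V2 = 9.92·(cos(-45.0°) + j·sin(-45.0°)) = 7.014 - j7.014 V
  V3 = 16·(cos(-119.7°) + j·sin(-119.7°)) = -7.927 - j13.9 V
  V4 = 36.1·(cos(80.0°) + j·sin(80.0°)) = 6.269 + j35.55 V
Step 2 — Sum components: V_total = -3.514 + j19.26 V.
Step 3 — Convert to polar: |V_total| = 19.57 V, ∠V_total = 100.3°.

V_total = 19.57∠100.3° V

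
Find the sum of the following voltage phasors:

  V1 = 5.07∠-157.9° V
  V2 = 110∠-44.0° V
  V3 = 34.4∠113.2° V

Step 1 — Convert each phasor to rectangular form:
  V1 = 5.07·(cos(-157.9°) + j·sin(-157.9°)) = -4.698 - j1.907 V
  V2 = 110·(cos(-44.0°) + j·sin(-44.0°)) = 79.13 - j76.41 V
  V3 = 34.4·(cos(113.2°) + j·sin(113.2°)) = -13.55 + j31.62 V
Step 2 — Sum components: V_total = 60.88 - j46.7 V.
Step 3 — Convert to polar: |V_total| = 76.73 V, ∠V_total = -37.5°.

V_total = 76.73∠-37.5° V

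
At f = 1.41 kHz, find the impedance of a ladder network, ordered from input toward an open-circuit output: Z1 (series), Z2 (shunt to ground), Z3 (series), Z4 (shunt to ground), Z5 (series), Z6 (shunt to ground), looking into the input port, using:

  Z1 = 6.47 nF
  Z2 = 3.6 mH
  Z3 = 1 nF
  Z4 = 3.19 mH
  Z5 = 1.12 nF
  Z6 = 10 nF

Step 1 — Angular frequency: ω = 2π·f = 2π·1410 = 8859 rad/s.
Step 2 — Component impedances:
  Z1: Z = 1/(jωC) = -j/(ω·C) = 0 - j1.745e+04 Ω
  Z2: Z = jωL = j·8859·0.0036 = 0 + j31.89 Ω
  Z3: Z = 1/(jωC) = -j/(ω·C) = 0 - j1.129e+05 Ω
  Z4: Z = jωL = j·8859·0.00319 = 0 + j28.26 Ω
  Z5: Z = 1/(jωC) = -j/(ω·C) = 0 - j1.008e+05 Ω
  Z6: Z = 1/(jωC) = -j/(ω·C) = 0 - j1.129e+04 Ω
Step 3 — Ladder network (open output): work backward from the far end, alternating series and parallel combinations. Z_in = 0 - j1.741e+04 Ω = 1.741e+04∠-90.0° Ω.

Z = 0 - j1.741e+04 Ω = 1.741e+04∠-90.0° Ω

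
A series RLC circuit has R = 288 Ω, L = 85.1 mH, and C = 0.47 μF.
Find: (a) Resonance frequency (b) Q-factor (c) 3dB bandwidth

Step 1 — Resonance condition Im(Z)=0 gives ω₀ = 1/√(LC).
Step 2 — ω₀ = 1/√(0.0851·4.7e-07) = 5000 rad/s.
Step 3 — f₀ = ω₀/(2π) = 795.8 Hz.
Step 4 — Series Q: Q = ω₀L/R = 5000·0.0851/288 = 1.477.
Step 5 — 3dB bandwidth: Δω = ω₀/Q = 3384 rad/s; BW = Δω/(2π) = 538.6 Hz.

(a) f₀ = 795.8 Hz  (b) Q = 1.477  (c) BW = 538.6 Hz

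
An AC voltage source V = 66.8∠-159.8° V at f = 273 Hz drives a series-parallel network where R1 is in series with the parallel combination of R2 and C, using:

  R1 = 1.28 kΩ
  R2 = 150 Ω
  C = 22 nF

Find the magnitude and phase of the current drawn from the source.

Step 1 — Angular frequency: ω = 2π·f = 2π·273 = 1715 rad/s.
Step 2 — Component impedances:
  R1: Z = R = 1280 Ω
  R2: Z = R = 150 Ω
  C: Z = 1/(jωC) = -j/(ω·C) = 0 - j2.65e+04 Ω
Step 3 — Parallel branch: R2 || C = 1/(1/R2 + 1/C) = 150 - j0.8491 Ω.
Step 4 — Series with R1: Z_total = R1 + (R2 || C) = 1430 - j0.8491 Ω = 1430∠-0.0° Ω.
Step 5 — Source phasor: V = 66.8∠-159.8° V = -62.69 - j23.07 V.
Step 6 — Ohm's law: I = V / Z_total = (-62.69 - j23.07) / (1430 - j0.8491) = -0.04383 - j0.01616 A.
Step 7 — Convert to polar: |I| = 0.04671 A, ∠I = -159.8°.

I = 0.04671∠-159.8° A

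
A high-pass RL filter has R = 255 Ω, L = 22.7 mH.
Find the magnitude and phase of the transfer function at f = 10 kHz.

Step 1 — Angular frequency: ω = 2π·1e+04 = 6.283e+04 rad/s.
Step 2 — Transfer function: H(jω) = jωL/(R + jωL).
Step 3 — Numerator jωL = j·1426; denominator R + jωL = 255 + j1426.
Step 4 — H = 0.969 + j0.1732.
Step 5 — Magnitude: |H| = 0.9844 (-0.1 dB); phase: φ = 10.1°.

|H| = 0.9844 (-0.1 dB), φ = 10.1°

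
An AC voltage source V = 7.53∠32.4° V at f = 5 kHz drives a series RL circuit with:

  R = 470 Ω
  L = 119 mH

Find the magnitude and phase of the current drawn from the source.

Step 1 — Angular frequency: ω = 2π·f = 2π·5000 = 3.142e+04 rad/s.
Step 2 — Component impedances:
  R: Z = R = 470 Ω
  L: Z = jωL = j·3.142e+04·0.119 = 0 + j3738 Ω
Step 3 — Series combination: Z_total = R + L = 470 + j3738 Ω = 3768∠82.8° Ω.
Step 4 — Source phasor: V = 7.53∠32.4° V = 6.358 + j4.035 V.
Step 5 — Ohm's law: I = V / Z_total = (6.358 + j4.035) / (470 + j3738) = 0.001273 - j0.001541 A.
Step 6 — Convert to polar: |I| = 0.001998 A, ∠I = -50.4°.

I = 0.001998∠-50.4° A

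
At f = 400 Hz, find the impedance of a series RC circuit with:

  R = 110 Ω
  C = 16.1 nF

Step 1 — Angular frequency: ω = 2π·f = 2π·400 = 2513 rad/s.
Step 2 — Component impedances:
  R: Z = R = 110 Ω
  C: Z = 1/(jωC) = -j/(ω·C) = 0 - j2.471e+04 Ω
Step 3 — Series combination: Z_total = R + C = 110 - j2.471e+04 Ω = 2.471e+04∠-89.7° Ω.

Z = 110 - j2.471e+04 Ω = 2.471e+04∠-89.7° Ω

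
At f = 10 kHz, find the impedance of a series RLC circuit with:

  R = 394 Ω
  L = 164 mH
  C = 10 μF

Step 1 — Angular frequency: ω = 2π·f = 2π·1e+04 = 6.283e+04 rad/s.
Step 2 — Component impedances:
  R: Z = R = 394 Ω
  L: Z = jωL = j·6.283e+04·0.164 = 0 + j1.03e+04 Ω
  C: Z = 1/(jωC) = -j/(ω·C) = 0 - j1.592 Ω
Step 3 — Series combination: Z_total = R + L + C = 394 + j1.03e+04 Ω = 1.031e+04∠87.8° Ω.

Z = 394 + j1.03e+04 Ω = 1.031e+04∠87.8° Ω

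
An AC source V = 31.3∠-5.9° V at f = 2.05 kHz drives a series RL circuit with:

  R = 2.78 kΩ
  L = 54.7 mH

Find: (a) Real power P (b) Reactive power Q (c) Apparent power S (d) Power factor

Step 1 — Angular frequency: ω = 2π·f = 2π·2050 = 1.288e+04 rad/s.
Step 2 — Component impedances:
  R: Z = R = 2780 Ω
  L: Z = jωL = j·1.288e+04·0.0547 = 0 + j704.6 Ω
Step 3 — Series combination: Z_total = R + L = 2780 + j704.6 Ω = 2868∠14.2° Ω.
Step 4 — Source phasor: V = 31.3∠-5.9° V = 31.13 - j3.217 V.
Step 5 — Current: I = V / Z = 0.01025 - j0.003755 A = 0.01091∠-20.1° A.
Step 6 — Complex power: S = V·I* = 0.3311 + j0.08392 VA.
Step 7 — Real power: P = Re(S) = 0.3311 W.
Step 8 — Reactive power: Q = Im(S) = 0.08392 VAR.
Step 9 — Apparent power: |S| = 0.3416 VA.
Step 10 — Power factor: PF = P/|S| = 0.9694 (lagging).

(a) P = 0.3311 W  (b) Q = 0.08392 VAR  (c) S = 0.3416 VA  (d) PF = 0.9694 (lagging)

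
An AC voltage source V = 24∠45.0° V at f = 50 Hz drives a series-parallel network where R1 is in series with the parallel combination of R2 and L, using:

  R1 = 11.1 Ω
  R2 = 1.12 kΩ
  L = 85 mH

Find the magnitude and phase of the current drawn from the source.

Step 1 — Angular frequency: ω = 2π·f = 2π·50 = 314.2 rad/s.
Step 2 — Component impedances:
  R1: Z = R = 11.1 Ω
  R2: Z = R = 1120 Ω
  L: Z = jωL = j·314.2·0.085 = 0 + j26.7 Ω
Step 3 — Parallel branch: R2 || L = 1/(1/R2 + 1/L) = 0.6363 + j26.69 Ω.
Step 4 — Series with R1: Z_total = R1 + (R2 || L) = 11.74 + j26.69 Ω = 29.15∠66.3° Ω.
Step 5 — Source phasor: V = 24∠45.0° V = 16.97 + j16.97 V.
Step 6 — Ohm's law: I = V / Z_total = (16.97 + j16.97) / (11.74 + j26.69) = 0.7672 - j0.2985 A.
Step 7 — Convert to polar: |I| = 0.8232 A, ∠I = -21.3°.

I = 0.8232∠-21.3° A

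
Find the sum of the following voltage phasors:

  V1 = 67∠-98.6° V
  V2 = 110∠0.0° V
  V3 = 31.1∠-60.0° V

Step 1 — Convert each phasor to rectangular form:
  V1 = 67·(cos(-98.6°) + j·sin(-98.6°)) = -10.02 - j66.25 V
  V2 = 110·(cos(0.0°) + j·sin(0.0°)) = 110 V
  V3 = 31.1·(cos(-60.0°) + j·sin(-60.0°)) = 15.55 - j26.93 V
Step 2 — Sum components: V_total = 115.5 - j93.18 V.
Step 3 — Convert to polar: |V_total| = 148.4 V, ∠V_total = -38.9°.

V_total = 148.4∠-38.9° V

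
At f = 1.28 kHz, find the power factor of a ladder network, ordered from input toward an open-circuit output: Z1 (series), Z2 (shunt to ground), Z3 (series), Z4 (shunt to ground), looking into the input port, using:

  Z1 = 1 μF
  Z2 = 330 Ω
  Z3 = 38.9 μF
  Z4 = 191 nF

Step 1 — Angular frequency: ω = 2π·f = 2π·1280 = 8042 rad/s.
Step 2 — Component impedances:
  Z1: Z = 1/(jωC) = -j/(ω·C) = 0 - j124.3 Ω
  Z2: Z = R = 330 Ω
  Z3: Z = 1/(jωC) = -j/(ω·C) = 0 - j3.196 Ω
  Z4: Z = 1/(jωC) = -j/(ω·C) = 0 - j651 Ω
Step 3 — Ladder network (open output): work backward from the far end, alternating series and parallel combinations. Z_in = 263.1 - j257 Ω = 367.8∠-44.3° Ω.
Step 4 — Power factor: PF = cos(φ) = Re(Z)/|Z| = 263.06/367.79 = 0.7152.
Step 5 — Type: Im(Z) = -257 ⇒ leading (phase φ = -44.3°).

PF = 0.7152 (leading, φ = -44.3°)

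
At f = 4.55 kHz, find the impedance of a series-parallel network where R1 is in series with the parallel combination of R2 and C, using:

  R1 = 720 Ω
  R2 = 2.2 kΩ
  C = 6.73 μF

Step 1 — Angular frequency: ω = 2π·f = 2π·4550 = 2.859e+04 rad/s.
Step 2 — Component impedances:
  R1: Z = R = 720 Ω
  R2: Z = R = 2200 Ω
  C: Z = 1/(jωC) = -j/(ω·C) = 0 - j5.197 Ω
Step 3 — Parallel branch: R2 || C = 1/(1/R2 + 1/C) = 0.01228 - j5.197 Ω.
Step 4 — Series with R1: Z_total = R1 + (R2 || C) = 720 - j5.197 Ω = 720∠-0.4° Ω.

Z = 720 - j5.197 Ω = 720∠-0.4° Ω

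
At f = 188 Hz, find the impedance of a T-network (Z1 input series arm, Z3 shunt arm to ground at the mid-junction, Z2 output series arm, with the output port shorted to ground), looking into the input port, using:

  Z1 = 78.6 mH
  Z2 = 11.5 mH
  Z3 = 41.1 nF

Step 1 — Angular frequency: ω = 2π·f = 2π·188 = 1181 rad/s.
Step 2 — Component impedances:
  Z1: Z = jωL = j·1181·0.0786 = 0 + j92.85 Ω
  Z2: Z = jωL = j·1181·0.0115 = 0 + j13.58 Ω
  Z3: Z = 1/(jωC) = -j/(ω·C) = 0 - j2.06e+04 Ω
Step 3 — With the output port shorted to ground, the output series arm Z2 runs from the junction to ground; the shunt arm Z3 also runs from the junction to ground. They appear in parallel: Z3 || Z2 = 0 + j13.59 Ω.
Step 4 — Series with input arm Z1: Z_in = Z1 + (Z3 || Z2) = 0 + j106.4 Ω = 106.4∠90.0° Ω.

Z = 0 + j106.4 Ω = 106.4∠90.0° Ω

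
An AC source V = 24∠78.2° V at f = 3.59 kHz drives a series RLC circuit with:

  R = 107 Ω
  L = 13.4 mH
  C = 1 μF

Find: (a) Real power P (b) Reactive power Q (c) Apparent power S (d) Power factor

Step 1 — Angular frequency: ω = 2π·f = 2π·3590 = 2.256e+04 rad/s.
Step 2 — Component impedances:
  R: Z = R = 107 Ω
  L: Z = jωL = j·2.256e+04·0.0134 = 0 + j302.3 Ω
  C: Z = 1/(jωC) = -j/(ω·C) = 0 - j44.33 Ω
Step 3 — Series combination: Z_total = R + L + C = 107 + j257.9 Ω = 279.2∠67.5° Ω.
Step 4 — Source phasor: V = 24∠78.2° V = 4.908 + j23.49 V.
Step 5 — Current: I = V / Z = 0.08444 + j0.016 A = 0.08595∠10.7° A.
Step 6 — Complex power: S = V·I* = 0.7904 + j1.905 VA.
Step 7 — Real power: P = Re(S) = 0.7904 W.
Step 8 — Reactive power: Q = Im(S) = 1.905 VAR.
Step 9 — Apparent power: |S| = 2.063 VA.
Step 10 — Power factor: PF = P/|S| = 0.3832 (lagging).

(a) P = 0.7904 W  (b) Q = 1.905 VAR  (c) S = 2.063 VA  (d) PF = 0.3832 (lagging)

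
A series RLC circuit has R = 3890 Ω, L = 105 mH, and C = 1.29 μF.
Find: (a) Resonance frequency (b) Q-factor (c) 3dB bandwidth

Step 1 — Resonance: ω₀ = 1/√(LC) = 1/√(0.105·1.29e-06) = 2717 rad/s.
Step 2 — f₀ = ω₀/(2π) = 432.4 Hz.
Step 3 — Series Q: Q = ω₀L/R = 2717·0.105/3890 = 0.07334.
Step 4 — Bandwidth: Δω = ω₀/Q = 3.705e+04 rad/s; BW = Δω/(2π) = 5896 Hz.

(a) f₀ = 432.4 Hz  (b) Q = 0.07334  (c) BW = 5896 Hz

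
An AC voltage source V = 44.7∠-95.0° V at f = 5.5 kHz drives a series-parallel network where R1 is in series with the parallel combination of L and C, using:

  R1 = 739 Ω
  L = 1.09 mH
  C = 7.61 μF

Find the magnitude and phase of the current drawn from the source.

Step 1 — Angular frequency: ω = 2π·f = 2π·5500 = 3.456e+04 rad/s.
Step 2 — Component impedances:
  R1: Z = R = 739 Ω
  L: Z = jωL = j·3.456e+04·0.00109 = 0 + j37.67 Ω
  C: Z = 1/(jωC) = -j/(ω·C) = 0 - j3.803 Ω
Step 3 — Parallel branch: L || C = 1/(1/L + 1/C) = 0 - j4.229 Ω.
Step 4 — Series with R1: Z_total = R1 + (L || C) = 739 - j4.229 Ω = 739∠-0.3° Ω.
Step 5 — Source phasor: V = 44.7∠-95.0° V = -3.896 - j44.53 V.
Step 6 — Ohm's law: I = V / Z_total = (-3.896 - j44.53) / (739 - j4.229) = -0.004927 - j0.06029 A.
Step 7 — Convert to polar: |I| = 0.06049 A, ∠I = -94.7°.

I = 0.06049∠-94.7° A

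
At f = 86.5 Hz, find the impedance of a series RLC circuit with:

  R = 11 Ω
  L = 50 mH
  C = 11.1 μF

Step 1 — Angular frequency: ω = 2π·f = 2π·86.5 = 543.5 rad/s.
Step 2 — Component impedances:
  R: Z = R = 11 Ω
  L: Z = jωL = j·543.5·0.05 = 0 + j27.17 Ω
  C: Z = 1/(jωC) = -j/(ω·C) = 0 - j165.8 Ω
Step 3 — Series combination: Z_total = R + L + C = 11 - j138.6 Ω = 139∠-85.5° Ω.

Z = 11 - j138.6 Ω = 139∠-85.5° Ω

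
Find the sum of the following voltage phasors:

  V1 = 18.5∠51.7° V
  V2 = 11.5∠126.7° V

Step 1 — Convert each phasor to rectangular form:
  V1 = 18.5·(cos(51.7°) + j·sin(51.7°)) = 11.47 + j14.52 V
  V2 = 11.5·(cos(126.7°) + j·sin(126.7°)) = -6.873 + j9.22 V
Step 2 — Sum components: V_total = 4.593 + j23.74 V.
Step 3 — Convert to polar: |V_total| = 24.18 V, ∠V_total = 79.0°.

V_total = 24.18∠79.0° V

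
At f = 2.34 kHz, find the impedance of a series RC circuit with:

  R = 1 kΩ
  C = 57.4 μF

Step 1 — Angular frequency: ω = 2π·f = 2π·2340 = 1.47e+04 rad/s.
Step 2 — Component impedances:
  R: Z = R = 1000 Ω
  C: Z = 1/(jωC) = -j/(ω·C) = 0 - j1.185 Ω
Step 3 — Series combination: Z_total = R + C = 1000 - j1.185 Ω = 1000∠-0.1° Ω.

Z = 1000 - j1.185 Ω = 1000∠-0.1° Ω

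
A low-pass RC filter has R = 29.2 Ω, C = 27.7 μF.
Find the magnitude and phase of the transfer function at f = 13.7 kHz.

Step 1 — Angular frequency: ω = 2π·1.37e+04 = 8.608e+04 rad/s.
Step 2 — Transfer function: H(jω) = 1/(1 + jωRC).
Step 3 — Denominator: 1 + jωRC = 1 + j·8.608e+04·29.2·2.77e-05 = 1 + j69.62.
Step 4 — H = 0.0002062 - j0.01436.
Step 5 — Magnitude: |H| = 0.01436 (-36.9 dB); phase: φ = -89.2°.

|H| = 0.01436 (-36.9 dB), φ = -89.2°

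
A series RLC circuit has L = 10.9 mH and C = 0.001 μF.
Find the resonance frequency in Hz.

Step 1 — Resonance condition Im(Z)=0 gives ω₀ = 1/√(LC).
Step 2 — ω₀ = 1/√(0.0109·1e-09) = 3.029e+05 rad/s.
Step 3 — f₀ = ω₀/(2π) = 4.821e+04 Hz.

f₀ = 4.821e+04 Hz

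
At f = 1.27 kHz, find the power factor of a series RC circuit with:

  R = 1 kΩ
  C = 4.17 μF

Step 1 — Angular frequency: ω = 2π·f = 2π·1270 = 7980 rad/s.
Step 2 — Component impedances:
  R: Z = R = 1000 Ω
  C: Z = 1/(jωC) = -j/(ω·C) = 0 - j30.05 Ω
Step 3 — Series combination: Z_total = R + C = 1000 - j30.05 Ω = 1000∠-1.7° Ω.
Step 4 — Power factor: PF = cos(φ) = Re(Z)/|Z| = 1000/1000.5 = 0.9995.
Step 5 — Type: Im(Z) = -30.05 ⇒ leading (phase φ = -1.7°).

PF = 0.9995 (leading, φ = -1.7°)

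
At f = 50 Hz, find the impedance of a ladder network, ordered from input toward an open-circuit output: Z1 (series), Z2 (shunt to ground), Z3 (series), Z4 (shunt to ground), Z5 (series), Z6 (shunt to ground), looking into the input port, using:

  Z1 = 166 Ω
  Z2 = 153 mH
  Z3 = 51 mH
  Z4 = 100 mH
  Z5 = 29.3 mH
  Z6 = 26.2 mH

Step 1 — Angular frequency: ω = 2π·f = 2π·50 = 314.2 rad/s.
Step 2 — Component impedances:
  Z1: Z = R = 166 Ω
  Z2: Z = jωL = j·314.2·0.153 = 0 + j48.07 Ω
  Z3: Z = jωL = j·314.2·0.051 = 0 + j16.02 Ω
  Z4: Z = jωL = j·314.2·0.1 = 0 + j31.42 Ω
  Z5: Z = jωL = j·314.2·0.0293 = 0 + j9.205 Ω
  Z6: Z = jωL = j·314.2·0.0262 = 0 + j8.231 Ω
Step 3 — Ladder network (open output): work backward from the far end, alternating series and parallel combinations. Z_in = 166 + j17.38 Ω = 166.9∠6.0° Ω.

Z = 166 + j17.38 Ω = 166.9∠6.0° Ω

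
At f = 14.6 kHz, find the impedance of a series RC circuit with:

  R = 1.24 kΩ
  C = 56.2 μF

Step 1 — Angular frequency: ω = 2π·f = 2π·1.46e+04 = 9.173e+04 rad/s.
Step 2 — Component impedances:
  R: Z = R = 1240 Ω
  C: Z = 1/(jωC) = -j/(ω·C) = 0 - j0.194 Ω
Step 3 — Series combination: Z_total = R + C = 1240 - j0.194 Ω = 1240∠-0.0° Ω.

Z = 1240 - j0.194 Ω = 1240∠-0.0° Ω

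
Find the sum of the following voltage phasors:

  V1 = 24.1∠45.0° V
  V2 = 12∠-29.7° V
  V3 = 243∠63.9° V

Step 1 — Convert each phasor to rectangular form:
  V1 = 24.1·(cos(45.0°) + j·sin(45.0°)) = 17.04 + j17.04 V
  V2 = 12·(cos(-29.7°) + j·sin(-29.7°)) = 10.42 - j5.946 V
  V3 = 243·(cos(63.9°) + j·sin(63.9°)) = 106.9 + j218.2 V
Step 2 — Sum components: V_total = 134.4 + j229.3 V.
Step 3 — Convert to polar: |V_total| = 265.8 V, ∠V_total = 59.6°.

V_total = 265.8∠59.6° V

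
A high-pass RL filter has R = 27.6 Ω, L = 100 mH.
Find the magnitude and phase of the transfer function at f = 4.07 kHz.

Step 1 — Angular frequency: ω = 2π·4070 = 2.557e+04 rad/s.
Step 2 — Transfer function: H(jω) = jωL/(R + jωL).
Step 3 — Numerator jωL = j·2557; denominator R + jωL = 27.6 + j2557.
Step 4 — H = 0.9999 + j0.01079.
Step 5 — Magnitude: |H| = 0.9999 (-0.0 dB); phase: φ = 0.6°.

|H| = 0.9999 (-0.0 dB), φ = 0.6°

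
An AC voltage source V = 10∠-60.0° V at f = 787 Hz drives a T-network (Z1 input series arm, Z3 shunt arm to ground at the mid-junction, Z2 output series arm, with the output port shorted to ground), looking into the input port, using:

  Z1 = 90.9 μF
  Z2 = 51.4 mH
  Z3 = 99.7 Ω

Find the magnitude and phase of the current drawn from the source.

Step 1 — Angular frequency: ω = 2π·f = 2π·787 = 4945 rad/s.
Step 2 — Component impedances:
  Z1: Z = 1/(jωC) = -j/(ω·C) = 0 - j2.225 Ω
  Z2: Z = jωL = j·4945·0.0514 = 0 + j254.2 Ω
  Z3: Z = R = 99.7 Ω
Step 3 — With the output port shorted to ground, the output series arm Z2 runs from the junction to ground; the shunt arm Z3 also runs from the junction to ground. They appear in parallel: Z3 || Z2 = 86.4 + j33.89 Ω.
Step 4 — Series with input arm Z1: Z_in = Z1 + (Z3 || Z2) = 86.4 + j31.67 Ω = 92.03∠20.1° Ω.
Step 5 — Source phasor: V = 10∠-60.0° V = 5 - j8.66 V.
Step 6 — Ohm's law: I = V / Z_total = (5 - j8.66) / (86.4 + j31.67) = 0.01863 - j0.1071 A.
Step 7 — Convert to polar: |I| = 0.1087 A, ∠I = -80.1°.

I = 0.1087∠-80.1° A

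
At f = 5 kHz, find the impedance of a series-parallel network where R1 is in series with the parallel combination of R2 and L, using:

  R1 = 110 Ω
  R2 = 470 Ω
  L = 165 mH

Step 1 — Angular frequency: ω = 2π·f = 2π·5000 = 3.142e+04 rad/s.
Step 2 — Component impedances:
  R1: Z = R = 110 Ω
  R2: Z = R = 470 Ω
  L: Z = jωL = j·3.142e+04·0.165 = 0 + j5184 Ω
Step 3 — Parallel branch: R2 || L = 1/(1/R2 + 1/L) = 466.2 + j42.27 Ω.
Step 4 — Series with R1: Z_total = R1 + (R2 || L) = 576.2 + j42.27 Ω = 577.7∠4.2° Ω.

Z = 576.2 + j42.27 Ω = 577.7∠4.2° Ω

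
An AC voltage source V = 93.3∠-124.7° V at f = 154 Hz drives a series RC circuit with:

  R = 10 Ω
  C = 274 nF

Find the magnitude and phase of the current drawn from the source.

Step 1 — Angular frequency: ω = 2π·f = 2π·154 = 967.6 rad/s.
Step 2 — Component impedances:
  R: Z = R = 10 Ω
  C: Z = 1/(jωC) = -j/(ω·C) = 0 - j3772 Ω
Step 3 — Series combination: Z_total = R + C = 10 - j3772 Ω = 3772∠-89.8° Ω.
Step 4 — Source phasor: V = 93.3∠-124.7° V = -53.11 - j76.71 V.
Step 5 — Ohm's law: I = V / Z_total = (-53.11 - j76.71) / (10 - j3772) = 0.0203 - j0.01414 A.
Step 6 — Convert to polar: |I| = 0.02474 A, ∠I = -34.9°.

I = 0.02474∠-34.9° A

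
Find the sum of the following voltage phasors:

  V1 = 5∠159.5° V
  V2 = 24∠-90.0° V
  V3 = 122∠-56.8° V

Step 1 — Convert each phasor to rectangular form:
  V1 = 5·(cos(159.5°) + j·sin(159.5°)) = -4.683 + j1.751 V
  V2 = 24·(cos(-90.0°) + j·sin(-90.0°)) = 0 - j24 V
  V3 = 122·(cos(-56.8°) + j·sin(-56.8°)) = 66.8 - j102.1 V
Step 2 — Sum components: V_total = 62.12 - j124.3 V.
Step 3 — Convert to polar: |V_total| = 139 V, ∠V_total = -63.5°.

V_total = 139∠-63.5° V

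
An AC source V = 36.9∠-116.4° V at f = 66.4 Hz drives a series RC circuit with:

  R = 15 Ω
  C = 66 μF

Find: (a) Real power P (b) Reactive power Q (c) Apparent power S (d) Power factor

Step 1 — Angular frequency: ω = 2π·f = 2π·66.4 = 417.2 rad/s.
Step 2 — Component impedances:
  R: Z = R = 15 Ω
  C: Z = 1/(jωC) = -j/(ω·C) = 0 - j36.32 Ω
Step 3 — Series combination: Z_total = R + C = 15 - j36.32 Ω = 39.29∠-67.6° Ω.
Step 4 — Source phasor: V = 36.9∠-116.4° V = -16.41 - j33.05 V.
Step 5 — Current: I = V / Z = 0.6181 - j0.7071 A = 0.9391∠-48.8° A.
Step 6 — Complex power: S = V·I* = 13.23 - j32.03 VA.
Step 7 — Real power: P = Re(S) = 13.23 W.
Step 8 — Reactive power: Q = Im(S) = -32.03 VAR.
Step 9 — Apparent power: |S| = 34.65 VA.
Step 10 — Power factor: PF = P/|S| = 0.3818 (leading).

(a) P = 13.23 W  (b) Q = -32.03 VAR  (c) S = 34.65 VA  (d) PF = 0.3818 (leading)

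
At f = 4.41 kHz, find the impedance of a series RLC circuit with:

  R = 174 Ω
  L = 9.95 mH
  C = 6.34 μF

Step 1 — Angular frequency: ω = 2π·f = 2π·4410 = 2.771e+04 rad/s.
Step 2 — Component impedances:
  R: Z = R = 174 Ω
  L: Z = jωL = j·2.771e+04·0.00995 = 0 + j275.7 Ω
  C: Z = 1/(jωC) = -j/(ω·C) = 0 - j5.692 Ω
Step 3 — Series combination: Z_total = R + L + C = 174 + j270 Ω = 321.2∠57.2° Ω.

Z = 174 + j270 Ω = 321.2∠57.2° Ω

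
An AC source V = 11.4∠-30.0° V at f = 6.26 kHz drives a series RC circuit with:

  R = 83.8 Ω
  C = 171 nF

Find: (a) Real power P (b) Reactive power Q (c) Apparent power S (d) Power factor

Step 1 — Angular frequency: ω = 2π·f = 2π·6260 = 3.933e+04 rad/s.
Step 2 — Component impedances:
  R: Z = R = 83.8 Ω
  C: Z = 1/(jωC) = -j/(ω·C) = 0 - j148.7 Ω
Step 3 — Series combination: Z_total = R + C = 83.8 - j148.7 Ω = 170.7∠-60.6° Ω.
Step 4 — Source phasor: V = 11.4∠-30.0° V = 9.873 - j5.7 V.
Step 5 — Current: I = V / Z = 0.0575 + j0.03399 A = 0.0668∠30.6° A.
Step 6 — Complex power: S = V·I* = 0.3739 - j0.6634 VA.
Step 7 — Real power: P = Re(S) = 0.3739 W.
Step 8 — Reactive power: Q = Im(S) = -0.6634 VAR.
Step 9 — Apparent power: |S| = 0.7615 VA.
Step 10 — Power factor: PF = P/|S| = 0.491 (leading).

(a) P = 0.3739 W  (b) Q = -0.6634 VAR  (c) S = 0.7615 VA  (d) PF = 0.491 (leading)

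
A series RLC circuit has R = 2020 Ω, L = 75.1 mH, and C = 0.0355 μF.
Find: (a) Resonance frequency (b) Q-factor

Step 1 — Resonance condition Im(Z)=0 gives ω₀ = 1/√(LC).
Step 2 — ω₀ = 1/√(0.0751·3.55e-08) = 1.937e+04 rad/s.
Step 3 — f₀ = ω₀/(2π) = 3082 Hz.
Step 4 — Series Q: Q = ω₀L/R = 1.937e+04·0.0751/2020 = 0.72.

(a) f₀ = 3082 Hz  (b) Q = 0.72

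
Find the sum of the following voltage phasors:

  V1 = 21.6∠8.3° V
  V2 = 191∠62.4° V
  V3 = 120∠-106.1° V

Step 1 — Convert each phasor to rectangular form:
  V1 = 21.6·(cos(8.3°) + j·sin(8.3°)) = 21.37 + j3.118 V
  V2 = 191·(cos(62.4°) + j·sin(62.4°)) = 88.49 + j169.3 V
  V3 = 120·(cos(-106.1°) + j·sin(-106.1°)) = -33.28 - j115.3 V
Step 2 — Sum components: V_total = 76.59 + j57.09 V.
Step 3 — Convert to polar: |V_total| = 95.52 V, ∠V_total = 36.7°.

V_total = 95.52∠36.7° V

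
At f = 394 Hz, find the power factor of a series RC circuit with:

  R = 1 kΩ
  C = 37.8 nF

Step 1 — Angular frequency: ω = 2π·f = 2π·394 = 2476 rad/s.
Step 2 — Component impedances:
  R: Z = R = 1000 Ω
  C: Z = 1/(jωC) = -j/(ω·C) = 0 - j1.069e+04 Ω
Step 3 — Series combination: Z_total = R + C = 1000 - j1.069e+04 Ω = 1.073e+04∠-84.7° Ω.
Step 4 — Power factor: PF = cos(φ) = Re(Z)/|Z| = 1000/10733 = 0.09317.
Step 5 — Type: Im(Z) = -1.069e+04 ⇒ leading (phase φ = -84.7°).

PF = 0.09317 (leading, φ = -84.7°)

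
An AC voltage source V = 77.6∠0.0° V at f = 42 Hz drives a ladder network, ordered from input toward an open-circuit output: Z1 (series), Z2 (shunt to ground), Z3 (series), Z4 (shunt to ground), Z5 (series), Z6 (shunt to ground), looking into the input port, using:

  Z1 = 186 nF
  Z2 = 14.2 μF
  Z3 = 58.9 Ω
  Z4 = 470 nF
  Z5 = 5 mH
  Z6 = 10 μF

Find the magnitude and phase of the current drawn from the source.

Step 1 — Angular frequency: ω = 2π·f = 2π·42 = 263.9 rad/s.
Step 2 — Component impedances:
  Z1: Z = 1/(jωC) = -j/(ω·C) = 0 - j2.037e+04 Ω
  Z2: Z = 1/(jωC) = -j/(ω·C) = 0 - j266.9 Ω
  Z3: Z = R = 58.9 Ω
  Z4: Z = 1/(jωC) = -j/(ω·C) = 0 - j8063 Ω
  Z5: Z = jωL = j·263.9·0.005 = 0 + j1.319 Ω
  Z6: Z = 1/(jωC) = -j/(ω·C) = 0 - j378.9 Ω
Step 3 — Ladder network (open output): work backward from the far end, alternating series and parallel combinations. Z_in = 10.56 - j2.053e+04 Ω = 2.053e+04∠-90.0° Ω.
Step 4 — Source phasor: V = 77.6∠0.0° V = 77.6 V.
Step 5 — Ohm's law: I = V / Z_total = (77.6) / (10.56 - j2.053e+04) = 1.944e-06 + j0.00378 A.
Step 6 — Convert to polar: |I| = 0.00378 A, ∠I = 90.0°.

I = 0.00378∠90.0° A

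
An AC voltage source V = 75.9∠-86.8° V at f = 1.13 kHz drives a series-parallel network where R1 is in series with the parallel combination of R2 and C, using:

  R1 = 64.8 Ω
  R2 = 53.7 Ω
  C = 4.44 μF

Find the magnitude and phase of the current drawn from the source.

Step 1 — Angular frequency: ω = 2π·f = 2π·1130 = 7100 rad/s.
Step 2 — Component impedances:
  R1: Z = R = 64.8 Ω
  R2: Z = R = 53.7 Ω
  C: Z = 1/(jωC) = -j/(ω·C) = 0 - j31.72 Ω
Step 3 — Parallel branch: R2 || C = 1/(1/R2 + 1/C) = 13.89 - j23.52 Ω.
Step 4 — Series with R1: Z_total = R1 + (R2 || C) = 78.69 - j23.52 Ω = 82.13∠-16.6° Ω.
Step 5 — Source phasor: V = 75.9∠-86.8° V = 4.237 - j75.78 V.
Step 6 — Ohm's law: I = V / Z_total = (4.237 - j75.78) / (78.69 - j23.52) = 0.3136 - j0.8693 A.
Step 7 — Convert to polar: |I| = 0.9241 A, ∠I = -70.2°.

I = 0.9241∠-70.2° A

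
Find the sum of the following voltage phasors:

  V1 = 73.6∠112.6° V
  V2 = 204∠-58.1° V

Step 1 — Convert each phasor to rectangular form:
  V1 = 73.6·(cos(112.6°) + j·sin(112.6°)) = -28.28 + j67.95 V
  V2 = 204·(cos(-58.1°) + j·sin(-58.1°)) = 107.8 - j173.2 V
Step 2 — Sum components: V_total = 79.52 - j105.2 V.
Step 3 — Convert to polar: |V_total| = 131.9 V, ∠V_total = -52.9°.

V_total = 131.9∠-52.9° V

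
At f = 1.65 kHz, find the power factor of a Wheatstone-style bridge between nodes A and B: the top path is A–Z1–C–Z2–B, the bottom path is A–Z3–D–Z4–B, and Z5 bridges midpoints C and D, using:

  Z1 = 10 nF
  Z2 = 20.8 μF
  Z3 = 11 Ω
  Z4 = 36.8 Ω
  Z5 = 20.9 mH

Step 1 — Angular frequency: ω = 2π·f = 2π·1650 = 1.037e+04 rad/s.
Step 2 — Component impedances:
  Z1: Z = 1/(jωC) = -j/(ω·C) = 0 - j9646 Ω
  Z2: Z = 1/(jωC) = -j/(ω·C) = 0 - j4.637 Ω
  Z3: Z = R = 11 Ω
  Z4: Z = R = 36.8 Ω
  Z5: Z = jωL = j·1.037e+04·0.0209 = 0 + j216.7 Ω
Step 3 — Bridge requires nodal analysis (the Z5 bridge couples midpoints C and D, so the two paths cannot be reduced to a simple series/parallel combination). Setting node B to ground and injecting 1 A at node A, the 3-node admittance system at A, C, D solves to V_A = Z_AB = 46.79 + j5.97 Ω = 47.16∠7.3° Ω.
Step 4 — Power factor: PF = cos(φ) = Re(Z)/|Z| = 46.7852/47.1646 = 0.992.
Step 5 — Type: Im(Z) = 5.97 ⇒ lagging (phase φ = 7.3°).

PF = 0.992 (lagging, φ = 7.3°)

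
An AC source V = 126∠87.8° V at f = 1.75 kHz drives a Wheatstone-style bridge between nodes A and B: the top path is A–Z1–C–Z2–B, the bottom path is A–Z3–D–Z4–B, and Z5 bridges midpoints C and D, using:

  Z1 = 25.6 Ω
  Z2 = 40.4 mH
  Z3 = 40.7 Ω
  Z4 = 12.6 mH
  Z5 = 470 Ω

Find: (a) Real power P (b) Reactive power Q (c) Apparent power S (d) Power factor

Step 1 — Angular frequency: ω = 2π·f = 2π·1750 = 1.1e+04 rad/s.
Step 2 — Component impedances:
  Z1: Z = R = 25.6 Ω
  Z2: Z = jωL = j·1.1e+04·0.0404 = 0 + j444.2 Ω
  Z3: Z = R = 40.7 Ω
  Z4: Z = jωL = j·1.1e+04·0.0126 = 0 + j138.5 Ω
  Z5: Z = R = 470 Ω
Step 3 — Bridge requires nodal analysis (the Z5 bridge couples midpoints C and D, so the two paths cannot be reduced to a simple series/parallel combination). Setting node B to ground and injecting 1 A at node A, the 3-node admittance system at A, C, D solves to V_A = Z_AB = 23.85 + j106.4 Ω = 109.1∠77.4° Ω.
Step 4 — Source phasor: V = 126∠87.8° V = 4.837 + j125.9 V.
Step 5 — Current: I = V / Z = 1.136 + j0.2092 A = 1.155∠10.4° A.
Step 6 — Complex power: S = V·I* = 31.84 + j142 VA.
Step 7 — Real power: P = Re(S) = 31.84 W.
Step 8 — Reactive power: Q = Im(S) = 142 VAR.
Step 9 — Apparent power: |S| = 145.6 VA.
Step 10 — Power factor: PF = P/|S| = 0.2187 (lagging).

(a) P = 31.84 W  (b) Q = 142 VAR  (c) S = 145.6 VA  (d) PF = 0.2187 (lagging)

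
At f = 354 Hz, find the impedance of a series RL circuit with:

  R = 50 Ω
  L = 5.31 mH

Step 1 — Angular frequency: ω = 2π·f = 2π·354 = 2224 rad/s.
Step 2 — Component impedances:
  R: Z = R = 50 Ω
  L: Z = jωL = j·2224·0.00531 = 0 + j11.81 Ω
Step 3 — Series combination: Z_total = R + L = 50 + j11.81 Ω = 51.38∠13.3° Ω.

Z = 50 + j11.81 Ω = 51.38∠13.3° Ω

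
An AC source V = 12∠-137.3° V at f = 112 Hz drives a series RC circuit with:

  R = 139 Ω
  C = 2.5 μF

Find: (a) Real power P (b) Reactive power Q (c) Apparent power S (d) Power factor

Step 1 — Angular frequency: ω = 2π·f = 2π·112 = 703.7 rad/s.
Step 2 — Component impedances:
  R: Z = R = 139 Ω
  C: Z = 1/(jωC) = -j/(ω·C) = 0 - j568.4 Ω
Step 3 — Series combination: Z_total = R + C = 139 - j568.4 Ω = 585.2∠-76.3° Ω.
Step 4 — Source phasor: V = 12∠-137.3° V = -8.819 - j8.138 V.
Step 5 — Current: I = V / Z = 0.009929 - j0.01794 A = 0.02051∠-61.0° A.
Step 6 — Complex power: S = V·I* = 0.05846 - j0.239 VA.
Step 7 — Real power: P = Re(S) = 0.05846 W.
Step 8 — Reactive power: Q = Im(S) = -0.239 VAR.
Step 9 — Apparent power: |S| = 0.2461 VA.
Step 10 — Power factor: PF = P/|S| = 0.2375 (leading).

(a) P = 0.05846 W  (b) Q = -0.239 VAR  (c) S = 0.2461 VA  (d) PF = 0.2375 (leading)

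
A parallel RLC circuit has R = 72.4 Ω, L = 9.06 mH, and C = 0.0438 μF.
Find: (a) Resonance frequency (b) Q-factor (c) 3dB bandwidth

Step 1 — Resonance: ω₀ = 1/√(LC) = 1/√(0.00906·4.38e-08) = 5.02e+04 rad/s.
Step 2 — f₀ = ω₀/(2π) = 7989 Hz.
Step 3 — Parallel Q: Q = R/(ω₀L) = 72.4/(5.02e+04·0.00906) = 0.1592.
Step 4 — Bandwidth: Δω = ω₀/Q = 3.153e+05 rad/s; BW = Δω/(2π) = 5.019e+04 Hz.

(a) f₀ = 7989 Hz  (b) Q = 0.1592  (c) BW = 5.019e+04 Hz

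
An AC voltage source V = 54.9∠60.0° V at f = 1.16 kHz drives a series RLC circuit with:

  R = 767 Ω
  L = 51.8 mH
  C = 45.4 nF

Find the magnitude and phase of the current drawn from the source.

Step 1 — Angular frequency: ω = 2π·f = 2π·1160 = 7288 rad/s.
Step 2 — Component impedances:
  R: Z = R = 767 Ω
  L: Z = jωL = j·7288·0.0518 = 0 + j377.5 Ω
  C: Z = 1/(jωC) = -j/(ω·C) = 0 - j3022 Ω
Step 3 — Series combination: Z_total = R + L + C = 767 - j2645 Ω = 2754∠-73.8° Ω.
Step 4 — Source phasor: V = 54.9∠60.0° V = 27.45 + j47.54 V.
Step 5 — Ohm's law: I = V / Z_total = (27.45 + j47.54) / (767 - j2645) = -0.01381 + j0.01438 A.
Step 6 — Convert to polar: |I| = 0.01994 A, ∠I = 133.8°.

I = 0.01994∠133.8° A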